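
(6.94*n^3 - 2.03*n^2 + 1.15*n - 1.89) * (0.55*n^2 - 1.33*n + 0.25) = 3.817*n^5 - 10.3467*n^4 + 5.0674*n^3 - 3.0765*n^2 + 2.8012*n - 0.4725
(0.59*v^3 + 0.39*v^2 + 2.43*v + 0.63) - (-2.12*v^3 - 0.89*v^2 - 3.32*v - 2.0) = 2.71*v^3 + 1.28*v^2 + 5.75*v + 2.63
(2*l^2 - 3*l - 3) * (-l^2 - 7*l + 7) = -2*l^4 - 11*l^3 + 38*l^2 - 21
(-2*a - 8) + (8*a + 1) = 6*a - 7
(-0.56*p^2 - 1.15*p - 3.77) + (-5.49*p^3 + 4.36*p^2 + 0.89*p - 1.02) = -5.49*p^3 + 3.8*p^2 - 0.26*p - 4.79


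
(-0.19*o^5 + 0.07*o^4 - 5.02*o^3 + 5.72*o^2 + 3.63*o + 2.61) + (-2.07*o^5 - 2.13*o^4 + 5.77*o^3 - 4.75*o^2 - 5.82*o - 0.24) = -2.26*o^5 - 2.06*o^4 + 0.75*o^3 + 0.97*o^2 - 2.19*o + 2.37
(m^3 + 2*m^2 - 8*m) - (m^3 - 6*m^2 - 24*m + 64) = 8*m^2 + 16*m - 64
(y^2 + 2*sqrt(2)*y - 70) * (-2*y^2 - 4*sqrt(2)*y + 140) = -2*y^4 - 8*sqrt(2)*y^3 + 264*y^2 + 560*sqrt(2)*y - 9800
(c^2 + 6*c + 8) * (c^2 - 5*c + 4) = c^4 + c^3 - 18*c^2 - 16*c + 32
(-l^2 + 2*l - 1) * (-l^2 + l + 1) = l^4 - 3*l^3 + 2*l^2 + l - 1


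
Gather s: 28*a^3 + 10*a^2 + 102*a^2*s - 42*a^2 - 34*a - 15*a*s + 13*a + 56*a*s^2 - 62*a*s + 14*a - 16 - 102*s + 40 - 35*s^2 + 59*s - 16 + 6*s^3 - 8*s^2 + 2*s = 28*a^3 - 32*a^2 - 7*a + 6*s^3 + s^2*(56*a - 43) + s*(102*a^2 - 77*a - 41) + 8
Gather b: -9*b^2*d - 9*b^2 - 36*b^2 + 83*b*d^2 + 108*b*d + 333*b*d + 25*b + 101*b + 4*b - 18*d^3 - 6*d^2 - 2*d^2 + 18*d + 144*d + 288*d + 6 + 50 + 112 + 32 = b^2*(-9*d - 45) + b*(83*d^2 + 441*d + 130) - 18*d^3 - 8*d^2 + 450*d + 200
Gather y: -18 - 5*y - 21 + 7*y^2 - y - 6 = 7*y^2 - 6*y - 45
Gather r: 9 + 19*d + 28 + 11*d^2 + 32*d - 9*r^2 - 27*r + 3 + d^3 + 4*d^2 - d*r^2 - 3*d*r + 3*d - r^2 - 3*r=d^3 + 15*d^2 + 54*d + r^2*(-d - 10) + r*(-3*d - 30) + 40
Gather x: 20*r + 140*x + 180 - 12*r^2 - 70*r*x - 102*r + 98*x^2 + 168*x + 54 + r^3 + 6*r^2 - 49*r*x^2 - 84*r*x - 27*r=r^3 - 6*r^2 - 109*r + x^2*(98 - 49*r) + x*(308 - 154*r) + 234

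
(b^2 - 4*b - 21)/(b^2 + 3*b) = (b - 7)/b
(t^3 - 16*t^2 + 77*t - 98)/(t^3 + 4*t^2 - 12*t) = (t^2 - 14*t + 49)/(t*(t + 6))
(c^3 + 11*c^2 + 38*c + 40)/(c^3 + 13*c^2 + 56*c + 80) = (c + 2)/(c + 4)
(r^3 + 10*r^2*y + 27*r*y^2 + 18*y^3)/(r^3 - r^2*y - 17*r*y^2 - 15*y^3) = (-r - 6*y)/(-r + 5*y)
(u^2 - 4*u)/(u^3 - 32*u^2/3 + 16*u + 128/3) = 3*u/(3*u^2 - 20*u - 32)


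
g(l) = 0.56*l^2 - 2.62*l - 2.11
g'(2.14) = -0.22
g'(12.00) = 10.82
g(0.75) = -3.76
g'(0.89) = -1.62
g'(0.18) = -2.42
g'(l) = 1.12*l - 2.62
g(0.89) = -4.00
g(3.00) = -4.93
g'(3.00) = 0.74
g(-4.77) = 23.13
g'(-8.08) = -11.67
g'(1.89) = -0.50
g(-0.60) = -0.34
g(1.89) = -5.06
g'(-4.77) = -7.96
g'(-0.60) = -3.29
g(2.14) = -5.15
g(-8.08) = 55.62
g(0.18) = -2.56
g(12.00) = 47.09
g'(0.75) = -1.78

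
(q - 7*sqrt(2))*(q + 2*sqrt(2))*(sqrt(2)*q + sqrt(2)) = sqrt(2)*q^3 - 10*q^2 + sqrt(2)*q^2 - 28*sqrt(2)*q - 10*q - 28*sqrt(2)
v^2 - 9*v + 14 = (v - 7)*(v - 2)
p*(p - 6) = p^2 - 6*p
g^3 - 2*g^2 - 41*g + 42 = (g - 7)*(g - 1)*(g + 6)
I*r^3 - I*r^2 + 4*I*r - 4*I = (r - 2*I)*(r + 2*I)*(I*r - I)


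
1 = 1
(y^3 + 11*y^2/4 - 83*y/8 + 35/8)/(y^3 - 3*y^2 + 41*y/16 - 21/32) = 4*(y + 5)/(4*y - 3)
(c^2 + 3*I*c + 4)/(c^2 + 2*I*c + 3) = (c + 4*I)/(c + 3*I)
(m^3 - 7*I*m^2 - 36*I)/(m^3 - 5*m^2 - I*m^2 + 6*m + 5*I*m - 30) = (m - 6*I)/(m - 5)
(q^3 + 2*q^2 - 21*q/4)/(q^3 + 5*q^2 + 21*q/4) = (2*q - 3)/(2*q + 3)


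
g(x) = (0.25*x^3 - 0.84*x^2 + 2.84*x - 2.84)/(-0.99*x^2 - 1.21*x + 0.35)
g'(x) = (1.98*x + 1.21)*(0.25*x^3 - 0.84*x^2 + 2.84*x - 2.84)/(-0.99*x^2 - 1.21*x + 0.35)^2 + (0.75*x^2 - 1.68*x + 2.84)/(-0.99*x^2 - 1.21*x + 0.35) = (-0.2475*x^4 - 0.605*x^3 + 4.0905*x^2 - 6.2112*x - 2.4424)/(0.9801*x^4 + 2.3958*x^3 + 0.7711*x^2 - 0.847*x + 0.1225)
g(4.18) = -0.57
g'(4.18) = -0.16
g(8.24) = -1.35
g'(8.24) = -0.21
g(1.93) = -0.23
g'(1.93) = -0.22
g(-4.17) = 4.01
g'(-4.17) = 0.46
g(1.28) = 0.02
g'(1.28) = -0.71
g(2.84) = -0.38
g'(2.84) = -0.14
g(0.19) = -27.61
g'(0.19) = -488.89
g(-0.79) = -8.33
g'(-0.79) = 11.02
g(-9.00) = 4.04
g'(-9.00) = -0.17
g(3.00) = -0.40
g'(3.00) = -0.14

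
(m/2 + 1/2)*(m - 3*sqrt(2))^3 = m^4/2 - 9*sqrt(2)*m^3/2 + m^3/2 - 9*sqrt(2)*m^2/2 + 27*m^2 - 27*sqrt(2)*m + 27*m - 27*sqrt(2)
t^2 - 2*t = t*(t - 2)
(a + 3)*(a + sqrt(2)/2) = a^2 + sqrt(2)*a/2 + 3*a + 3*sqrt(2)/2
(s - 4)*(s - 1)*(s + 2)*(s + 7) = s^4 + 4*s^3 - 27*s^2 - 34*s + 56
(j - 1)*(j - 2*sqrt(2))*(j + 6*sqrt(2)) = j^3 - j^2 + 4*sqrt(2)*j^2 - 24*j - 4*sqrt(2)*j + 24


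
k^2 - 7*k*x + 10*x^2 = (k - 5*x)*(k - 2*x)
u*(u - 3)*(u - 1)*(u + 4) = u^4 - 13*u^2 + 12*u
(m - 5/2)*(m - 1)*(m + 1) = m^3 - 5*m^2/2 - m + 5/2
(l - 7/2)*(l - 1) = l^2 - 9*l/2 + 7/2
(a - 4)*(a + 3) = a^2 - a - 12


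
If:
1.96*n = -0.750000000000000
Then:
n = -0.38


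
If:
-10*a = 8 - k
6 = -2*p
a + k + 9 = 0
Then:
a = -17/11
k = -82/11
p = -3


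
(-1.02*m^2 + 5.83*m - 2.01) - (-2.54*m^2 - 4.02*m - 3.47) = 1.52*m^2 + 9.85*m + 1.46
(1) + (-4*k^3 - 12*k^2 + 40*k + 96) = -4*k^3 - 12*k^2 + 40*k + 97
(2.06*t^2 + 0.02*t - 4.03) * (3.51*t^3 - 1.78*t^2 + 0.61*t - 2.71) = 7.2306*t^5 - 3.5966*t^4 - 12.9243*t^3 + 1.603*t^2 - 2.5125*t + 10.9213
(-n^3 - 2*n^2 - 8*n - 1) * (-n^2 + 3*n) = n^5 - n^4 + 2*n^3 - 23*n^2 - 3*n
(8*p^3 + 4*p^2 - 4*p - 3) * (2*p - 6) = 16*p^4 - 40*p^3 - 32*p^2 + 18*p + 18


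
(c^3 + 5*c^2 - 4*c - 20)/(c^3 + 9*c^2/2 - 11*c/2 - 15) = 2*(c + 2)/(2*c + 3)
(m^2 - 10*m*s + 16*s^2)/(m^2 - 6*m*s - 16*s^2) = (m - 2*s)/(m + 2*s)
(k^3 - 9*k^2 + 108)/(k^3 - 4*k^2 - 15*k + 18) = (k - 6)/(k - 1)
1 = 1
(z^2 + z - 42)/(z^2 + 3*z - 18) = (z^2 + z - 42)/(z^2 + 3*z - 18)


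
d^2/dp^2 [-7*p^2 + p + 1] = -14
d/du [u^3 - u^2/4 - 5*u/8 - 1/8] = 3*u^2 - u/2 - 5/8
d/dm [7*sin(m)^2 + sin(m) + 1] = (14*sin(m) + 1)*cos(m)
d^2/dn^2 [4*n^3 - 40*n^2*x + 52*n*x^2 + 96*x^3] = 24*n - 80*x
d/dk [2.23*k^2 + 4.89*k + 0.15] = 4.46*k + 4.89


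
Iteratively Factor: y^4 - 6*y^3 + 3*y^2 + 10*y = (y - 2)*(y^3 - 4*y^2 - 5*y) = (y - 5)*(y - 2)*(y^2 + y) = (y - 5)*(y - 2)*(y + 1)*(y)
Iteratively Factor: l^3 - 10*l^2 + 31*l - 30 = (l - 2)*(l^2 - 8*l + 15) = (l - 3)*(l - 2)*(l - 5)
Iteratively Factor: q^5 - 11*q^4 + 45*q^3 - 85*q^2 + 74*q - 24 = (q - 1)*(q^4 - 10*q^3 + 35*q^2 - 50*q + 24) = (q - 2)*(q - 1)*(q^3 - 8*q^2 + 19*q - 12) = (q - 3)*(q - 2)*(q - 1)*(q^2 - 5*q + 4) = (q - 3)*(q - 2)*(q - 1)^2*(q - 4)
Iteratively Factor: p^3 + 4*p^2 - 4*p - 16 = (p + 4)*(p^2 - 4) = (p - 2)*(p + 4)*(p + 2)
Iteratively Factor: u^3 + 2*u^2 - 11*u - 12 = (u + 4)*(u^2 - 2*u - 3) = (u - 3)*(u + 4)*(u + 1)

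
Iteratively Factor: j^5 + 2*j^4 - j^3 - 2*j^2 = (j + 1)*(j^4 + j^3 - 2*j^2) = j*(j + 1)*(j^3 + j^2 - 2*j) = j*(j - 1)*(j + 1)*(j^2 + 2*j) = j*(j - 1)*(j + 1)*(j + 2)*(j)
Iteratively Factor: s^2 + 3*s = (s)*(s + 3)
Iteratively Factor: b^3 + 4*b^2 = (b)*(b^2 + 4*b) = b^2*(b + 4)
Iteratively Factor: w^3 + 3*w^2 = (w)*(w^2 + 3*w) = w^2*(w + 3)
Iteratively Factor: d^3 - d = (d)*(d^2 - 1) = d*(d + 1)*(d - 1)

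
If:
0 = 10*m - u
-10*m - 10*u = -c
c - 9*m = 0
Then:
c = 0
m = 0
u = 0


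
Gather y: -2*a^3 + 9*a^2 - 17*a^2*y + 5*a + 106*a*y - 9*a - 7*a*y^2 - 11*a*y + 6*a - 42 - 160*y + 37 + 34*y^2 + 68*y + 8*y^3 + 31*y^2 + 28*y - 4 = -2*a^3 + 9*a^2 + 2*a + 8*y^3 + y^2*(65 - 7*a) + y*(-17*a^2 + 95*a - 64) - 9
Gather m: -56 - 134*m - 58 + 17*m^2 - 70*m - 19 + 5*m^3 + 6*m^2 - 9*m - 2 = 5*m^3 + 23*m^2 - 213*m - 135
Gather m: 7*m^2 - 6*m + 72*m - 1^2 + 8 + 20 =7*m^2 + 66*m + 27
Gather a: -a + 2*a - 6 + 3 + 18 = a + 15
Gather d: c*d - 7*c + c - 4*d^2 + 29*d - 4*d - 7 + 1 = -6*c - 4*d^2 + d*(c + 25) - 6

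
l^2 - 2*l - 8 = (l - 4)*(l + 2)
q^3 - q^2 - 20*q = q*(q - 5)*(q + 4)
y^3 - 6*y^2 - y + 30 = (y - 5)*(y - 3)*(y + 2)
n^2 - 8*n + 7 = (n - 7)*(n - 1)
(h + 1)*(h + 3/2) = h^2 + 5*h/2 + 3/2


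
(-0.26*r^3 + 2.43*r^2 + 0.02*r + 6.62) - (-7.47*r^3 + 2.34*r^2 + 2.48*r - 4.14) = 7.21*r^3 + 0.0900000000000003*r^2 - 2.46*r + 10.76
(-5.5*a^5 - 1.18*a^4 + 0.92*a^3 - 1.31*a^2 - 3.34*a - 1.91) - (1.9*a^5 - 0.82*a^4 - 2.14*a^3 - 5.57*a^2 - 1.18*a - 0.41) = -7.4*a^5 - 0.36*a^4 + 3.06*a^3 + 4.26*a^2 - 2.16*a - 1.5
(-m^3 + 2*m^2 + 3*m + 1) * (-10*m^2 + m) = 10*m^5 - 21*m^4 - 28*m^3 - 7*m^2 + m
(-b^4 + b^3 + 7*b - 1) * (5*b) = -5*b^5 + 5*b^4 + 35*b^2 - 5*b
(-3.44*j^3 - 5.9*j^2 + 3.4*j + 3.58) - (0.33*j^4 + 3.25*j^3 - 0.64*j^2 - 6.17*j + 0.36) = -0.33*j^4 - 6.69*j^3 - 5.26*j^2 + 9.57*j + 3.22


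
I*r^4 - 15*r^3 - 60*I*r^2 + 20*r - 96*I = (r + 2*I)*(r + 6*I)*(r + 8*I)*(I*r + 1)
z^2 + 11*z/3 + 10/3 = (z + 5/3)*(z + 2)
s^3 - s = s*(s - 1)*(s + 1)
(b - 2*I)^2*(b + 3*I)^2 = b^4 + 2*I*b^3 + 11*b^2 + 12*I*b + 36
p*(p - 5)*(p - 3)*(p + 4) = p^4 - 4*p^3 - 17*p^2 + 60*p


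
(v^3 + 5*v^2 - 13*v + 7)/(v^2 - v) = v + 6 - 7/v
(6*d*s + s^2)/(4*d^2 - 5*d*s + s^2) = s*(6*d + s)/(4*d^2 - 5*d*s + s^2)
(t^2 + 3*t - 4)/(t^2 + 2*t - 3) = (t + 4)/(t + 3)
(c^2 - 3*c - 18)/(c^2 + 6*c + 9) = (c - 6)/(c + 3)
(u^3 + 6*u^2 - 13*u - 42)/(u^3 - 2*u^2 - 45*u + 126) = (u + 2)/(u - 6)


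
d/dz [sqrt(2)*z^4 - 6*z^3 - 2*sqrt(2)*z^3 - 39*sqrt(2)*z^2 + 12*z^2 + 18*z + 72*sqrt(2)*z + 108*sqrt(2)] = 4*sqrt(2)*z^3 - 18*z^2 - 6*sqrt(2)*z^2 - 78*sqrt(2)*z + 24*z + 18 + 72*sqrt(2)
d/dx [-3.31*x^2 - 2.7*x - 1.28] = -6.62*x - 2.7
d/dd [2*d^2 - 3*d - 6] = 4*d - 3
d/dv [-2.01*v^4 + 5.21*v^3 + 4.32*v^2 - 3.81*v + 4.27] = -8.04*v^3 + 15.63*v^2 + 8.64*v - 3.81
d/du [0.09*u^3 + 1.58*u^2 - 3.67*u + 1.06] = 0.27*u^2 + 3.16*u - 3.67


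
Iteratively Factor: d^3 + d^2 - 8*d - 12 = (d - 3)*(d^2 + 4*d + 4) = (d - 3)*(d + 2)*(d + 2)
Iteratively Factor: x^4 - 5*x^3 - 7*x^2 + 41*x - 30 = (x - 1)*(x^3 - 4*x^2 - 11*x + 30) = (x - 1)*(x + 3)*(x^2 - 7*x + 10) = (x - 5)*(x - 1)*(x + 3)*(x - 2)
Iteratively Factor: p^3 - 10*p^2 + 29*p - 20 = (p - 5)*(p^2 - 5*p + 4) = (p - 5)*(p - 4)*(p - 1)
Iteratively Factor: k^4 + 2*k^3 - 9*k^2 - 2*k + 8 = (k + 1)*(k^3 + k^2 - 10*k + 8) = (k + 1)*(k + 4)*(k^2 - 3*k + 2) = (k - 1)*(k + 1)*(k + 4)*(k - 2)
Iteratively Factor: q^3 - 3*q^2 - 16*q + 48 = (q + 4)*(q^2 - 7*q + 12) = (q - 3)*(q + 4)*(q - 4)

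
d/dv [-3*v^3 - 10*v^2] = v*(-9*v - 20)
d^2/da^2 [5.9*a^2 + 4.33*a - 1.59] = 11.8000000000000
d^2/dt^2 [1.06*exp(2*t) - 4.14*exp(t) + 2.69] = (4.24*exp(t) - 4.14)*exp(t)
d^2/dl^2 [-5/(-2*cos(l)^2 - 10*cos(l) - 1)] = 10*(-8*sin(l)^4 + 50*sin(l)^2 + 85*cos(l)/2 - 15*cos(3*l)/2 + 56)/(-2*sin(l)^2 + 10*cos(l) + 3)^3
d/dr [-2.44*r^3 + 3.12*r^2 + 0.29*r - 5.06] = -7.32*r^2 + 6.24*r + 0.29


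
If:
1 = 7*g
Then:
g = 1/7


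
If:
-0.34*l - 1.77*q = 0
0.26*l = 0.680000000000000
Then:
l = 2.62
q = -0.50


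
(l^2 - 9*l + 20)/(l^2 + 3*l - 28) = (l - 5)/(l + 7)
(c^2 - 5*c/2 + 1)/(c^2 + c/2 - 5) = (2*c - 1)/(2*c + 5)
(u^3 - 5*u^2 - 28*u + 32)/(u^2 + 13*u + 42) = (u^3 - 5*u^2 - 28*u + 32)/(u^2 + 13*u + 42)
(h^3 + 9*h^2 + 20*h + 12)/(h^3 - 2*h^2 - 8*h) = (h^2 + 7*h + 6)/(h*(h - 4))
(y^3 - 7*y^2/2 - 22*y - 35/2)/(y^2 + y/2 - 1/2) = (2*y^2 - 9*y - 35)/(2*y - 1)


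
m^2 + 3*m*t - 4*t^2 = (m - t)*(m + 4*t)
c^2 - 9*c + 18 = (c - 6)*(c - 3)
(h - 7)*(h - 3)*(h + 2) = h^3 - 8*h^2 + h + 42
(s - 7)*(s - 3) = s^2 - 10*s + 21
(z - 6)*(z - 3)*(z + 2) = z^3 - 7*z^2 + 36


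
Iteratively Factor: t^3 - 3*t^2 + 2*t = (t - 2)*(t^2 - t) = t*(t - 2)*(t - 1)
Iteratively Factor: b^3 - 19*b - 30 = (b - 5)*(b^2 + 5*b + 6) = (b - 5)*(b + 2)*(b + 3)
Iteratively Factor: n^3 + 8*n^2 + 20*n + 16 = (n + 4)*(n^2 + 4*n + 4) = (n + 2)*(n + 4)*(n + 2)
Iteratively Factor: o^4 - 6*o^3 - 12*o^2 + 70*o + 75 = (o + 3)*(o^3 - 9*o^2 + 15*o + 25) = (o - 5)*(o + 3)*(o^2 - 4*o - 5) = (o - 5)*(o + 1)*(o + 3)*(o - 5)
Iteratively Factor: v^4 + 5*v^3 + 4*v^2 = (v + 4)*(v^3 + v^2) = (v + 1)*(v + 4)*(v^2) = v*(v + 1)*(v + 4)*(v)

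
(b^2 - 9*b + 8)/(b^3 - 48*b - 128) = (b - 1)/(b^2 + 8*b + 16)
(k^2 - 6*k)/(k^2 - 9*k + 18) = k/(k - 3)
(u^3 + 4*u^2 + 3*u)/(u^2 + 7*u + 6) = u*(u + 3)/(u + 6)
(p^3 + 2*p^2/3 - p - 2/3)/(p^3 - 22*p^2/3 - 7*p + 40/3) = (3*p^2 + 5*p + 2)/(3*p^2 - 19*p - 40)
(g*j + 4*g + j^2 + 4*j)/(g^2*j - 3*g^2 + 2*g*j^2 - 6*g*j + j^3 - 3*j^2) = (j + 4)/(g*j - 3*g + j^2 - 3*j)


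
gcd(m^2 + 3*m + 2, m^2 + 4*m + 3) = m + 1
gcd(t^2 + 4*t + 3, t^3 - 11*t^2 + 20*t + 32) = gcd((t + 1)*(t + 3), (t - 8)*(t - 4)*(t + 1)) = t + 1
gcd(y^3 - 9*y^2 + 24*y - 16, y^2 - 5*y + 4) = y^2 - 5*y + 4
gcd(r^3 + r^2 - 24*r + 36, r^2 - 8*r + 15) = r - 3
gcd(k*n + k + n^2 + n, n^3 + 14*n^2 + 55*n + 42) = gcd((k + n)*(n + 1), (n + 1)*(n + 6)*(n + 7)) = n + 1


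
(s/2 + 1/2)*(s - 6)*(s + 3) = s^3/2 - s^2 - 21*s/2 - 9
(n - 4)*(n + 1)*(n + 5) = n^3 + 2*n^2 - 19*n - 20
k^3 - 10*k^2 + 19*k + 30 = (k - 6)*(k - 5)*(k + 1)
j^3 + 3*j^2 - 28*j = j*(j - 4)*(j + 7)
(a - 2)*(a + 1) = a^2 - a - 2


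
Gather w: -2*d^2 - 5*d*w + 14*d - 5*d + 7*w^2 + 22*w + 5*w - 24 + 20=-2*d^2 + 9*d + 7*w^2 + w*(27 - 5*d) - 4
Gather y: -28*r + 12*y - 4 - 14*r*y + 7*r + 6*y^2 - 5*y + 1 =-21*r + 6*y^2 + y*(7 - 14*r) - 3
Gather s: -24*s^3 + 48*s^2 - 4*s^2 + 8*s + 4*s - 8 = -24*s^3 + 44*s^2 + 12*s - 8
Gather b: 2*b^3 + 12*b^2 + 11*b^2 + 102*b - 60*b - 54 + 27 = 2*b^3 + 23*b^2 + 42*b - 27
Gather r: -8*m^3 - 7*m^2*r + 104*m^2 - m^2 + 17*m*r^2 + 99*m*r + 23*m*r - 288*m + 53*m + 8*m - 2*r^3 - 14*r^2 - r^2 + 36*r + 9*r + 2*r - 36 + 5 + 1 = -8*m^3 + 103*m^2 - 227*m - 2*r^3 + r^2*(17*m - 15) + r*(-7*m^2 + 122*m + 47) - 30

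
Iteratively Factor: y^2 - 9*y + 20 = (y - 4)*(y - 5)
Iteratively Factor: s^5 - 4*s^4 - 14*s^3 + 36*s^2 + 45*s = (s + 3)*(s^4 - 7*s^3 + 7*s^2 + 15*s) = (s - 3)*(s + 3)*(s^3 - 4*s^2 - 5*s) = s*(s - 3)*(s + 3)*(s^2 - 4*s - 5) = s*(s - 5)*(s - 3)*(s + 3)*(s + 1)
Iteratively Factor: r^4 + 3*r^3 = (r)*(r^3 + 3*r^2) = r*(r + 3)*(r^2) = r^2*(r + 3)*(r)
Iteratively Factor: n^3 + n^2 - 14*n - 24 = (n + 3)*(n^2 - 2*n - 8) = (n + 2)*(n + 3)*(n - 4)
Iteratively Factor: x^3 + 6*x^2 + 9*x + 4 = (x + 1)*(x^2 + 5*x + 4) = (x + 1)^2*(x + 4)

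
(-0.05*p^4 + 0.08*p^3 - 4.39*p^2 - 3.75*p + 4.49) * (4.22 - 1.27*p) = 0.0635*p^5 - 0.3126*p^4 + 5.9129*p^3 - 13.7633*p^2 - 21.5273*p + 18.9478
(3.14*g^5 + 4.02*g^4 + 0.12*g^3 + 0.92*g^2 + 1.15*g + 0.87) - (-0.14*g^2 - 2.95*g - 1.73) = 3.14*g^5 + 4.02*g^4 + 0.12*g^3 + 1.06*g^2 + 4.1*g + 2.6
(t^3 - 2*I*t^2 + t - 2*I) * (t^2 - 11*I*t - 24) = t^5 - 13*I*t^4 - 45*t^3 + 35*I*t^2 - 46*t + 48*I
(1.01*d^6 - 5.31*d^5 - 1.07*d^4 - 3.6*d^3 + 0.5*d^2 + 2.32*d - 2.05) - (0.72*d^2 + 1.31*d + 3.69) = 1.01*d^6 - 5.31*d^5 - 1.07*d^4 - 3.6*d^3 - 0.22*d^2 + 1.01*d - 5.74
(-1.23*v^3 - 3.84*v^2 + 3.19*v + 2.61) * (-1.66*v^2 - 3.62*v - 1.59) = 2.0418*v^5 + 10.827*v^4 + 10.5611*v^3 - 9.7748*v^2 - 14.5203*v - 4.1499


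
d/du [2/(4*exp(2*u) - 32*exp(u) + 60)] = (4 - exp(u))*exp(u)/(exp(2*u) - 8*exp(u) + 15)^2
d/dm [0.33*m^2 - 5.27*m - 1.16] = 0.66*m - 5.27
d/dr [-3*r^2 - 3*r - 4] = -6*r - 3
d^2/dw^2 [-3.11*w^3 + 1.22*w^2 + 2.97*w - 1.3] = 2.44 - 18.66*w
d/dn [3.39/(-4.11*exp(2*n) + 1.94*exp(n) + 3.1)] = (27.8658*exp(n) - 6.5766)*exp(n)/(-4.11*exp(2*n) + 1.94*exp(n) + 3.1)^2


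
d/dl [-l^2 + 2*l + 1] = 2 - 2*l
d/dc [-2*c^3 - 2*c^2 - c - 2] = -6*c^2 - 4*c - 1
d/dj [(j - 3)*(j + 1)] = 2*j - 2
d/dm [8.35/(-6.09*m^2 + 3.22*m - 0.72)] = (101.703*m - 26.887)/(6.09*m^2 - 3.22*m + 0.72)^2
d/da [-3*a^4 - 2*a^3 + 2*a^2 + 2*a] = -12*a^3 - 6*a^2 + 4*a + 2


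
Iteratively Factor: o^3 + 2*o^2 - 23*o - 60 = (o - 5)*(o^2 + 7*o + 12) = (o - 5)*(o + 3)*(o + 4)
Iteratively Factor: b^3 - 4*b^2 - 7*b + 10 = (b + 2)*(b^2 - 6*b + 5) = (b - 5)*(b + 2)*(b - 1)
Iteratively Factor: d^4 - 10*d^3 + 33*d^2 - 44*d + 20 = (d - 2)*(d^3 - 8*d^2 + 17*d - 10) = (d - 2)*(d - 1)*(d^2 - 7*d + 10) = (d - 5)*(d - 2)*(d - 1)*(d - 2)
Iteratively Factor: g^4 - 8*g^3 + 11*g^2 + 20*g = (g + 1)*(g^3 - 9*g^2 + 20*g) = (g - 5)*(g + 1)*(g^2 - 4*g) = (g - 5)*(g - 4)*(g + 1)*(g)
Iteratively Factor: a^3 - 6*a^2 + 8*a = (a - 4)*(a^2 - 2*a) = a*(a - 4)*(a - 2)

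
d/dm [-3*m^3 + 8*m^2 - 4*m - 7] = -9*m^2 + 16*m - 4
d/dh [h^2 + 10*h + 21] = 2*h + 10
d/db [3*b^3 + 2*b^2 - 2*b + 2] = 9*b^2 + 4*b - 2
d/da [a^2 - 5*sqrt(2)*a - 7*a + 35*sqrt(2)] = 2*a - 5*sqrt(2) - 7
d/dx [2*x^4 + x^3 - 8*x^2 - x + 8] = 8*x^3 + 3*x^2 - 16*x - 1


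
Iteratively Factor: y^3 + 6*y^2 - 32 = (y + 4)*(y^2 + 2*y - 8) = (y + 4)^2*(y - 2)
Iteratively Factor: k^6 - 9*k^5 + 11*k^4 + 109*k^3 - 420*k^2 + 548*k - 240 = (k - 2)*(k^5 - 7*k^4 - 3*k^3 + 103*k^2 - 214*k + 120) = (k - 2)*(k - 1)*(k^4 - 6*k^3 - 9*k^2 + 94*k - 120) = (k - 2)*(k - 1)*(k + 4)*(k^3 - 10*k^2 + 31*k - 30) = (k - 5)*(k - 2)*(k - 1)*(k + 4)*(k^2 - 5*k + 6) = (k - 5)*(k - 2)^2*(k - 1)*(k + 4)*(k - 3)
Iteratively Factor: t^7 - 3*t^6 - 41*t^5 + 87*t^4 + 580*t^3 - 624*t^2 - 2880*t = (t + 3)*(t^6 - 6*t^5 - 23*t^4 + 156*t^3 + 112*t^2 - 960*t) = (t + 3)*(t + 4)*(t^5 - 10*t^4 + 17*t^3 + 88*t^2 - 240*t) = t*(t + 3)*(t + 4)*(t^4 - 10*t^3 + 17*t^2 + 88*t - 240) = t*(t - 5)*(t + 3)*(t + 4)*(t^3 - 5*t^2 - 8*t + 48) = t*(t - 5)*(t - 4)*(t + 3)*(t + 4)*(t^2 - t - 12) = t*(t - 5)*(t - 4)^2*(t + 3)*(t + 4)*(t + 3)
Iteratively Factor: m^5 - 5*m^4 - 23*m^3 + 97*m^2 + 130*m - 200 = (m - 1)*(m^4 - 4*m^3 - 27*m^2 + 70*m + 200) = (m - 1)*(m + 2)*(m^3 - 6*m^2 - 15*m + 100) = (m - 1)*(m + 2)*(m + 4)*(m^2 - 10*m + 25) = (m - 5)*(m - 1)*(m + 2)*(m + 4)*(m - 5)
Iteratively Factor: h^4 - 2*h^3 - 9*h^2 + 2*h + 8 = (h + 2)*(h^3 - 4*h^2 - h + 4) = (h - 4)*(h + 2)*(h^2 - 1) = (h - 4)*(h - 1)*(h + 2)*(h + 1)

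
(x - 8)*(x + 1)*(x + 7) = x^3 - 57*x - 56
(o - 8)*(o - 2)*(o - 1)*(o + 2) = o^4 - 9*o^3 + 4*o^2 + 36*o - 32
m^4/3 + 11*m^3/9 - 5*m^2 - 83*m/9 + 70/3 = (m/3 + 1)*(m - 7/3)*(m - 2)*(m + 5)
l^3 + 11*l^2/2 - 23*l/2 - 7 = (l - 2)*(l + 1/2)*(l + 7)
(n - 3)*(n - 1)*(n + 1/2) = n^3 - 7*n^2/2 + n + 3/2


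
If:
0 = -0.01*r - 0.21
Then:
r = -21.00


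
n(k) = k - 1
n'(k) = 1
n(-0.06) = -1.06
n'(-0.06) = 1.00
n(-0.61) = -1.61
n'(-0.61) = 1.00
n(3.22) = 2.22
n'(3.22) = 1.00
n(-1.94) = -2.94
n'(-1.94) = 1.00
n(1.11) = 0.11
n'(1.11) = 1.00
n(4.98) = 3.98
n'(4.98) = 1.00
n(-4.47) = -5.47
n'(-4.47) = 1.00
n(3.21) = 2.21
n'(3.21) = 1.00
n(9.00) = 8.00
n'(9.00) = 1.00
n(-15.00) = -16.00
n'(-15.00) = 1.00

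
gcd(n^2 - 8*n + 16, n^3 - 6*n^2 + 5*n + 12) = n - 4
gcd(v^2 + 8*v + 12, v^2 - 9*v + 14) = 1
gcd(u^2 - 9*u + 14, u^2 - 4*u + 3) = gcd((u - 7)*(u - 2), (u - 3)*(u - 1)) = 1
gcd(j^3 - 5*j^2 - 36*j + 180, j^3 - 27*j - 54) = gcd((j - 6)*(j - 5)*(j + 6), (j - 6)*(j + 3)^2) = j - 6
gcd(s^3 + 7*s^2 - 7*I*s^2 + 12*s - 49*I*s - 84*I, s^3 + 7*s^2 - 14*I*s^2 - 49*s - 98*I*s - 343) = s - 7*I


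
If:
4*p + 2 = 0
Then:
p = -1/2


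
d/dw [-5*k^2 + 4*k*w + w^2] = 4*k + 2*w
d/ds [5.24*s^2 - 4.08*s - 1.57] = 10.48*s - 4.08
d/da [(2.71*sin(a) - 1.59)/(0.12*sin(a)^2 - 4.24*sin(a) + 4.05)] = (-0.3252*sin(a)^2 + 0.381600000000001*sin(a) + 4.2339)*cos(a)/(0.0144*sin(a)^4 - 1.0176*sin(a)^3 + 18.9496*sin(a)^2 - 34.344*sin(a) + 16.4025)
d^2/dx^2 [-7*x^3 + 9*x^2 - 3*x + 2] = 18 - 42*x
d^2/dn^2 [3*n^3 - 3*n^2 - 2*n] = 18*n - 6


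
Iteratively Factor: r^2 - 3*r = (r - 3)*(r)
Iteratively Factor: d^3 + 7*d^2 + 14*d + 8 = (d + 4)*(d^2 + 3*d + 2) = (d + 1)*(d + 4)*(d + 2)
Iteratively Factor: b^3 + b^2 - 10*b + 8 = (b - 1)*(b^2 + 2*b - 8) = (b - 1)*(b + 4)*(b - 2)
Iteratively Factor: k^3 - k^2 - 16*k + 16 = (k - 4)*(k^2 + 3*k - 4) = (k - 4)*(k - 1)*(k + 4)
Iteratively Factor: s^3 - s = (s - 1)*(s^2 + s) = s*(s - 1)*(s + 1)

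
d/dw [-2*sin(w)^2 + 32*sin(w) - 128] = 4*(8 - sin(w))*cos(w)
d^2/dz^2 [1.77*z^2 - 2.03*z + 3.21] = 3.54000000000000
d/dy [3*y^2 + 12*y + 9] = 6*y + 12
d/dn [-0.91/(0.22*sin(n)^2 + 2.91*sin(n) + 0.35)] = (0.4004*sin(n) + 2.6481)*cos(n)/(0.22*sin(n)^2 + 2.91*sin(n) + 0.35)^2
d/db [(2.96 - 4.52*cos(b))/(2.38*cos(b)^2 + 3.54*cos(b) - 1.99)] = (-10.7576*cos(b)^2 + 14.0896*cos(b) + 1.4836)*sin(b)/(5.6644*cos(b)^4 + 16.8504*cos(b)^3 + 3.0592*cos(b)^2 - 14.0892*cos(b) + 3.9601)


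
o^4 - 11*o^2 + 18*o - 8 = (o - 2)*(o - 1)^2*(o + 4)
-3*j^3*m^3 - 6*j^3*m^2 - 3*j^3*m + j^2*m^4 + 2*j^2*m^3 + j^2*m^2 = m*(-3*j + m)*(j*m + j)^2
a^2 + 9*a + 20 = (a + 4)*(a + 5)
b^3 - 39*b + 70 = (b - 5)*(b - 2)*(b + 7)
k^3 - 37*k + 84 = (k - 4)*(k - 3)*(k + 7)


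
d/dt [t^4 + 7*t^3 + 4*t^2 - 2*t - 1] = 4*t^3 + 21*t^2 + 8*t - 2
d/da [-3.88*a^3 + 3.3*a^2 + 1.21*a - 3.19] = -11.64*a^2 + 6.6*a + 1.21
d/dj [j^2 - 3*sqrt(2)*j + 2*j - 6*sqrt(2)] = 2*j - 3*sqrt(2) + 2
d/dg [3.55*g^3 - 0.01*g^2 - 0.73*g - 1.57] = 10.65*g^2 - 0.02*g - 0.73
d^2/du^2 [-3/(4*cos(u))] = 3*(cos(u)^2 - 2)/(4*cos(u)^3)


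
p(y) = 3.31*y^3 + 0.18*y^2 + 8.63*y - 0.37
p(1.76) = 33.42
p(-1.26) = -17.58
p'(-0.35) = 9.72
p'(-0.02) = 8.63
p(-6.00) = -760.63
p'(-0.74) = 13.80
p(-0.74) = -8.00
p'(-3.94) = 161.36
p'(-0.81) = 14.85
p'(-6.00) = 363.95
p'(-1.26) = 23.94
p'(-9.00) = 809.72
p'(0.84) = 15.94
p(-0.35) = -3.51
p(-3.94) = -234.03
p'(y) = 9.93*y^2 + 0.36*y + 8.63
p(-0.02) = -0.54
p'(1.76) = 40.02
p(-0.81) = -9.00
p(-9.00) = -2476.45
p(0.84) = 8.97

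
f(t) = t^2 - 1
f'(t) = 2*t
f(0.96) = -0.08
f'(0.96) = 1.92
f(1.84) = 2.39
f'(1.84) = 3.68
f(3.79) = 13.36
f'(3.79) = 7.58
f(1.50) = 1.25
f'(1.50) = 3.00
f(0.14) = -0.98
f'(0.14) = 0.28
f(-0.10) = -0.99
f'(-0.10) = -0.20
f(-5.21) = 26.14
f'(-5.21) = -10.42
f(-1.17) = 0.37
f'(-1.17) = -2.34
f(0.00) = -1.00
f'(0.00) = 0.00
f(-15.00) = 224.00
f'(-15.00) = -30.00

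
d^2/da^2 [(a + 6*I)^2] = 2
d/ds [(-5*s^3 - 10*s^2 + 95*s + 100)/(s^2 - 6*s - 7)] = 5*(-s^2 + 14*s - 13)/(s^2 - 14*s + 49)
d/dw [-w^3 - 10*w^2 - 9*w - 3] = -3*w^2 - 20*w - 9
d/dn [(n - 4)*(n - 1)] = 2*n - 5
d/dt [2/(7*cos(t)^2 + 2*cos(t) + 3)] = 4*(7*cos(t) + 1)*sin(t)/(7*cos(t)^2 + 2*cos(t) + 3)^2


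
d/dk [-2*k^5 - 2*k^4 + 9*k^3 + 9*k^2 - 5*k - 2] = -10*k^4 - 8*k^3 + 27*k^2 + 18*k - 5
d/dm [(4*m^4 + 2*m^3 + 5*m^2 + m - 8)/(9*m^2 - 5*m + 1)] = (72*m^5 - 42*m^4 - 4*m^3 - 28*m^2 + 154*m - 39)/(81*m^4 - 90*m^3 + 43*m^2 - 10*m + 1)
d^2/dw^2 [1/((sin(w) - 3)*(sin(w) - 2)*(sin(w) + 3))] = (-9*sin(w)^6 + 22*sin(w)^5 + 14*sin(w)^4 + 76*sin(w)^3 - 255*sin(w)^2 - 162*sin(w) + 234)/((sin(w) - 3)^3*(sin(w) - 2)^3*(sin(w) + 3)^3)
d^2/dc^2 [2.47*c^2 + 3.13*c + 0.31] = 4.94000000000000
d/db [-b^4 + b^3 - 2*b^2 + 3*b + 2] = -4*b^3 + 3*b^2 - 4*b + 3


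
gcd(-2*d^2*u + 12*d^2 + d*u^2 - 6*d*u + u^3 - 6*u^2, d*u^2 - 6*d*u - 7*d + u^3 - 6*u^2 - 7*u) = 1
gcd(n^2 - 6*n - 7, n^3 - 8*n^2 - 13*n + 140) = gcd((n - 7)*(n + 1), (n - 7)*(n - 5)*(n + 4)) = n - 7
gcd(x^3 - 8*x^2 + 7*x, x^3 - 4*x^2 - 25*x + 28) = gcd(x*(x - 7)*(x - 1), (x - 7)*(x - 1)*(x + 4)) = x^2 - 8*x + 7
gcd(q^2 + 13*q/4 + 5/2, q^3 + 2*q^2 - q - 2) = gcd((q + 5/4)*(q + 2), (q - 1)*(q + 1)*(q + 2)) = q + 2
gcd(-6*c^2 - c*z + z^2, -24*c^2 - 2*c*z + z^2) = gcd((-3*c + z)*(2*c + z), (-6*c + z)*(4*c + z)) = 1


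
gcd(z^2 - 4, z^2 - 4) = z^2 - 4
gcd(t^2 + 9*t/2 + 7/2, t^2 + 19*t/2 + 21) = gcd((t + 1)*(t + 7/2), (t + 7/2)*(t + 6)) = t + 7/2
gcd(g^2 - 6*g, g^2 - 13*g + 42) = g - 6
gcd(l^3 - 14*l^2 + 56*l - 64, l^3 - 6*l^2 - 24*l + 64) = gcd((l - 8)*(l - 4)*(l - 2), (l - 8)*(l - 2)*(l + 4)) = l^2 - 10*l + 16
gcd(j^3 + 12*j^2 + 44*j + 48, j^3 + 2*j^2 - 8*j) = j + 4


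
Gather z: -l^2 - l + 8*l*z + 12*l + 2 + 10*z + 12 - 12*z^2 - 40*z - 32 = -l^2 + 11*l - 12*z^2 + z*(8*l - 30) - 18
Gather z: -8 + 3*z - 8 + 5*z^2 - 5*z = 5*z^2 - 2*z - 16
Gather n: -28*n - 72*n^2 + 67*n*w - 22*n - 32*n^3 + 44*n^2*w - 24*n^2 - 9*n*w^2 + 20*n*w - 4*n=-32*n^3 + n^2*(44*w - 96) + n*(-9*w^2 + 87*w - 54)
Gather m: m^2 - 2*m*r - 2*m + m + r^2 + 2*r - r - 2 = m^2 + m*(-2*r - 1) + r^2 + r - 2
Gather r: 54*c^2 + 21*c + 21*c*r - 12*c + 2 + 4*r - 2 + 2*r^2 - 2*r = 54*c^2 + 9*c + 2*r^2 + r*(21*c + 2)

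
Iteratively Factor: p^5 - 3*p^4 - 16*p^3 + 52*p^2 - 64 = (p - 4)*(p^4 + p^3 - 12*p^2 + 4*p + 16) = (p - 4)*(p + 1)*(p^3 - 12*p + 16) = (p - 4)*(p - 2)*(p + 1)*(p^2 + 2*p - 8) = (p - 4)*(p - 2)*(p + 1)*(p + 4)*(p - 2)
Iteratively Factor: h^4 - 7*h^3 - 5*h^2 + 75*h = (h)*(h^3 - 7*h^2 - 5*h + 75) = h*(h - 5)*(h^2 - 2*h - 15) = h*(h - 5)^2*(h + 3)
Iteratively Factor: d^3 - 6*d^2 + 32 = (d + 2)*(d^2 - 8*d + 16) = (d - 4)*(d + 2)*(d - 4)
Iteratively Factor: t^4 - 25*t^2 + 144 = (t - 3)*(t^3 + 3*t^2 - 16*t - 48) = (t - 3)*(t + 3)*(t^2 - 16) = (t - 3)*(t + 3)*(t + 4)*(t - 4)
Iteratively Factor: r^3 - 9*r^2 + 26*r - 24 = (r - 3)*(r^2 - 6*r + 8) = (r - 4)*(r - 3)*(r - 2)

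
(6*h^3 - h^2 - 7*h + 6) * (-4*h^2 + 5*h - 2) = -24*h^5 + 34*h^4 + 11*h^3 - 57*h^2 + 44*h - 12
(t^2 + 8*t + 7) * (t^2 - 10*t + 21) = t^4 - 2*t^3 - 52*t^2 + 98*t + 147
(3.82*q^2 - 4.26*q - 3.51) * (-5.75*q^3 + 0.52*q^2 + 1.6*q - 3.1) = -21.965*q^5 + 26.4814*q^4 + 24.0793*q^3 - 20.4832*q^2 + 7.59*q + 10.881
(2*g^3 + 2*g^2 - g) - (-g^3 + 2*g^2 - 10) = 3*g^3 - g + 10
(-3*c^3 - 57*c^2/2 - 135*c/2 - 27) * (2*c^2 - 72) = -6*c^5 - 57*c^4 + 81*c^3 + 1998*c^2 + 4860*c + 1944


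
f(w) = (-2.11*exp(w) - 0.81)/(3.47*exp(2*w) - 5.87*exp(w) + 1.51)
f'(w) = (-2.11*exp(w) - 0.81)*(-6.94*exp(2*w) + 5.87*exp(w))/(3.47*exp(2*w) - 5.87*exp(w) + 1.51)^2 - 2.11*exp(w)/(3.47*exp(2*w) - 5.87*exp(w) + 1.51)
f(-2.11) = -1.25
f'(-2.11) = -1.20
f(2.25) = -0.08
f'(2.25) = 0.10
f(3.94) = -0.01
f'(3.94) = 0.01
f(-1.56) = -2.92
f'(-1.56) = -7.32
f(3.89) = -0.01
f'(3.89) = 0.01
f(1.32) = -0.31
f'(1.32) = 0.55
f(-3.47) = -0.66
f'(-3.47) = -0.14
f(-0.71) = 3.44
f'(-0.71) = -5.80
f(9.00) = 0.00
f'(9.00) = 0.00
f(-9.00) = -0.54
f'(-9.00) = 0.00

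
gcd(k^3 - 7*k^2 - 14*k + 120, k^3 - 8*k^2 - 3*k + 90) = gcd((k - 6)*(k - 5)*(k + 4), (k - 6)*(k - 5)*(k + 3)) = k^2 - 11*k + 30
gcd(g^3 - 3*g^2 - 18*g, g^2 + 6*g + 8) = 1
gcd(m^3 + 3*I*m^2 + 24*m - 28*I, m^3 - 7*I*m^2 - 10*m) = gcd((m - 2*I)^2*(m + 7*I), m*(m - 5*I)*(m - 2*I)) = m - 2*I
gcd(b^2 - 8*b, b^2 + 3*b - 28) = 1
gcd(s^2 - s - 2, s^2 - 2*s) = s - 2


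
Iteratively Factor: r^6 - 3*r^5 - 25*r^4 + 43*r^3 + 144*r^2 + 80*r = (r - 5)*(r^5 + 2*r^4 - 15*r^3 - 32*r^2 - 16*r) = (r - 5)*(r + 1)*(r^4 + r^3 - 16*r^2 - 16*r) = (r - 5)*(r - 4)*(r + 1)*(r^3 + 5*r^2 + 4*r) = (r - 5)*(r - 4)*(r + 1)^2*(r^2 + 4*r) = (r - 5)*(r - 4)*(r + 1)^2*(r + 4)*(r)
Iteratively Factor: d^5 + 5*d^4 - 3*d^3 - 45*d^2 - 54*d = (d - 3)*(d^4 + 8*d^3 + 21*d^2 + 18*d) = (d - 3)*(d + 2)*(d^3 + 6*d^2 + 9*d) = (d - 3)*(d + 2)*(d + 3)*(d^2 + 3*d) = (d - 3)*(d + 2)*(d + 3)^2*(d)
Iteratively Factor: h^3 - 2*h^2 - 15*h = (h - 5)*(h^2 + 3*h) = (h - 5)*(h + 3)*(h)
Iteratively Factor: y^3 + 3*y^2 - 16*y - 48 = (y + 3)*(y^2 - 16) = (y + 3)*(y + 4)*(y - 4)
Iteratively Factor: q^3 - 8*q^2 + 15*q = (q - 5)*(q^2 - 3*q) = q*(q - 5)*(q - 3)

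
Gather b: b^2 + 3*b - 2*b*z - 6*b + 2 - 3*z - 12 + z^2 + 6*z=b^2 + b*(-2*z - 3) + z^2 + 3*z - 10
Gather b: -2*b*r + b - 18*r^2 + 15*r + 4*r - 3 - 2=b*(1 - 2*r) - 18*r^2 + 19*r - 5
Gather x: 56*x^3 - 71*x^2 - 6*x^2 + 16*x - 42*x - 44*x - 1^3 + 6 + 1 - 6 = 56*x^3 - 77*x^2 - 70*x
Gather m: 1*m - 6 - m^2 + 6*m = -m^2 + 7*m - 6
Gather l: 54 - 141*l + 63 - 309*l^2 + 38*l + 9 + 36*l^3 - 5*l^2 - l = 36*l^3 - 314*l^2 - 104*l + 126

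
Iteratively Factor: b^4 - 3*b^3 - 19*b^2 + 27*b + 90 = (b + 3)*(b^3 - 6*b^2 - b + 30) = (b + 2)*(b + 3)*(b^2 - 8*b + 15) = (b - 5)*(b + 2)*(b + 3)*(b - 3)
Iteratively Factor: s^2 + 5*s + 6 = (s + 2)*(s + 3)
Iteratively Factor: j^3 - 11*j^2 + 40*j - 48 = (j - 4)*(j^2 - 7*j + 12) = (j - 4)^2*(j - 3)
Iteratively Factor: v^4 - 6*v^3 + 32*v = (v - 4)*(v^3 - 2*v^2 - 8*v) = (v - 4)*(v + 2)*(v^2 - 4*v) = v*(v - 4)*(v + 2)*(v - 4)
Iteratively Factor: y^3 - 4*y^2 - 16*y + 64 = (y + 4)*(y^2 - 8*y + 16) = (y - 4)*(y + 4)*(y - 4)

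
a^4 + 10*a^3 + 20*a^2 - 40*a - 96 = (a - 2)*(a + 2)*(a + 4)*(a + 6)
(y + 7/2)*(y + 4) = y^2 + 15*y/2 + 14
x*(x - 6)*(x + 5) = x^3 - x^2 - 30*x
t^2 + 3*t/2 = t*(t + 3/2)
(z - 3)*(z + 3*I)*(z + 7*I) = z^3 - 3*z^2 + 10*I*z^2 - 21*z - 30*I*z + 63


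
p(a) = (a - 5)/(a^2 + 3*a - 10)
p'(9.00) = 0.00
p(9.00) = 0.04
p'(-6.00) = -1.42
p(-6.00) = -1.38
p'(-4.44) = -4.55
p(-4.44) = 2.62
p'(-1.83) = -0.11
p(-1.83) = 0.56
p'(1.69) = 4.43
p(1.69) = 1.60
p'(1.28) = 0.79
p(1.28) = 0.82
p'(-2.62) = -0.23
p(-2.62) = 0.69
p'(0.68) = 0.20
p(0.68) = 0.58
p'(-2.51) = -0.21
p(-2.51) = 0.67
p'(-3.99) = -1.39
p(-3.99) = 1.49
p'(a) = (-2*a - 3)*(a - 5)/(a^2 + 3*a - 10)^2 + 1/(a^2 + 3*a - 10) = (a^2 + 3*a - (a - 5)*(2*a + 3) - 10)/(a^2 + 3*a - 10)^2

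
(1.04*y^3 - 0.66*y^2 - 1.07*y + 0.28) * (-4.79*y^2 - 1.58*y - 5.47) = -4.9816*y^5 + 1.5182*y^4 + 0.479300000000001*y^3 + 3.9596*y^2 + 5.4105*y - 1.5316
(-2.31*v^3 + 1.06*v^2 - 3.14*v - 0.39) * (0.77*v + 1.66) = -1.7787*v^4 - 3.0184*v^3 - 0.6582*v^2 - 5.5127*v - 0.6474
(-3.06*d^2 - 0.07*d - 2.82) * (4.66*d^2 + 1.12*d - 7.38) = -14.2596*d^4 - 3.7534*d^3 + 9.3632*d^2 - 2.6418*d + 20.8116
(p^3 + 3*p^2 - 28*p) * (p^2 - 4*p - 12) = p^5 - p^4 - 52*p^3 + 76*p^2 + 336*p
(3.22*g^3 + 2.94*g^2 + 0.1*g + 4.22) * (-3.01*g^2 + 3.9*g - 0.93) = -9.6922*g^5 + 3.7086*g^4 + 8.1704*g^3 - 15.0464*g^2 + 16.365*g - 3.9246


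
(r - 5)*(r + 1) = r^2 - 4*r - 5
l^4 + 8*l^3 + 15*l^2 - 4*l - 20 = (l - 1)*(l + 2)^2*(l + 5)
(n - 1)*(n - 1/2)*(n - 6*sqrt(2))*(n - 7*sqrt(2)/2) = n^4 - 19*sqrt(2)*n^3/2 - 3*n^3/2 + 57*sqrt(2)*n^2/4 + 85*n^2/2 - 63*n - 19*sqrt(2)*n/4 + 21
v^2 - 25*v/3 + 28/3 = (v - 7)*(v - 4/3)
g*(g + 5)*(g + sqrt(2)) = g^3 + sqrt(2)*g^2 + 5*g^2 + 5*sqrt(2)*g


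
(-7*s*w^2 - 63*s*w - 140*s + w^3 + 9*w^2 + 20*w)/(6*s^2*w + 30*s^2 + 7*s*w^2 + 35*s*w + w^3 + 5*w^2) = (-7*s*w - 28*s + w^2 + 4*w)/(6*s^2 + 7*s*w + w^2)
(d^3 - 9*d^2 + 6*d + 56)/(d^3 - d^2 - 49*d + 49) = (d^2 - 2*d - 8)/(d^2 + 6*d - 7)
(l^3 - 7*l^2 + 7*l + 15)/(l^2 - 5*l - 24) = (-l^3 + 7*l^2 - 7*l - 15)/(-l^2 + 5*l + 24)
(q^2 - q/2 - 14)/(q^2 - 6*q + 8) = (q + 7/2)/(q - 2)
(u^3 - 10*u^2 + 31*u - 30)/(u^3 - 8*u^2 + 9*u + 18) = (u^2 - 7*u + 10)/(u^2 - 5*u - 6)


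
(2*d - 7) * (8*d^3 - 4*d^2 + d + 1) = 16*d^4 - 64*d^3 + 30*d^2 - 5*d - 7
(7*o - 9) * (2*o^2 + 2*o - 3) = 14*o^3 - 4*o^2 - 39*o + 27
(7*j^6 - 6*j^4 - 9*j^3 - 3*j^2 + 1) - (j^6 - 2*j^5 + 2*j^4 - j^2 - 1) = 6*j^6 + 2*j^5 - 8*j^4 - 9*j^3 - 2*j^2 + 2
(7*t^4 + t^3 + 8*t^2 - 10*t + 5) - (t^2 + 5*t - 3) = 7*t^4 + t^3 + 7*t^2 - 15*t + 8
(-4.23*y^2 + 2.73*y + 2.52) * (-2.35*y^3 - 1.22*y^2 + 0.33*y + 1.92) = 9.9405*y^5 - 1.2549*y^4 - 10.6485*y^3 - 10.2951*y^2 + 6.0732*y + 4.8384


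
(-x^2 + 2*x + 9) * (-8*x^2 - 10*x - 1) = 8*x^4 - 6*x^3 - 91*x^2 - 92*x - 9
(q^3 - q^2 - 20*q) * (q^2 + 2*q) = q^5 + q^4 - 22*q^3 - 40*q^2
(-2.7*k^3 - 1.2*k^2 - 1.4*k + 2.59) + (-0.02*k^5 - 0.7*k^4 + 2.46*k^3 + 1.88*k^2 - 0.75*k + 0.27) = -0.02*k^5 - 0.7*k^4 - 0.24*k^3 + 0.68*k^2 - 2.15*k + 2.86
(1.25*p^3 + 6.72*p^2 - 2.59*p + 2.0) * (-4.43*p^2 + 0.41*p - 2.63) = -5.5375*p^5 - 29.2571*p^4 + 10.9414*p^3 - 27.5955*p^2 + 7.6317*p - 5.26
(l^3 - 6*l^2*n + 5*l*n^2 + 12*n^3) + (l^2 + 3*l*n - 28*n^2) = l^3 - 6*l^2*n + l^2 + 5*l*n^2 + 3*l*n + 12*n^3 - 28*n^2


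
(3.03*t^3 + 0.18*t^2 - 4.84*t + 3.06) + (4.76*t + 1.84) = 3.03*t^3 + 0.18*t^2 - 0.0800000000000001*t + 4.9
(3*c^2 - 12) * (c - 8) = 3*c^3 - 24*c^2 - 12*c + 96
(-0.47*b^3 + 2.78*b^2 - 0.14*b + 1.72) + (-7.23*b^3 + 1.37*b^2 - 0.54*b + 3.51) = -7.7*b^3 + 4.15*b^2 - 0.68*b + 5.23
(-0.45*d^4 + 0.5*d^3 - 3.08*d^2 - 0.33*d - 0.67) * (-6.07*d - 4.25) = 2.7315*d^5 - 1.1225*d^4 + 16.5706*d^3 + 15.0931*d^2 + 5.4694*d + 2.8475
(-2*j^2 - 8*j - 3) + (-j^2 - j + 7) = -3*j^2 - 9*j + 4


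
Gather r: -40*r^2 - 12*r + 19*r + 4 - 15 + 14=-40*r^2 + 7*r + 3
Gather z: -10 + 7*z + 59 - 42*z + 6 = 55 - 35*z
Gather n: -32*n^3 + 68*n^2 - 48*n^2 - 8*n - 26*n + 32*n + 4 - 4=-32*n^3 + 20*n^2 - 2*n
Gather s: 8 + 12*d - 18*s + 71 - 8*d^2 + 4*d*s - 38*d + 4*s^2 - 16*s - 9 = -8*d^2 - 26*d + 4*s^2 + s*(4*d - 34) + 70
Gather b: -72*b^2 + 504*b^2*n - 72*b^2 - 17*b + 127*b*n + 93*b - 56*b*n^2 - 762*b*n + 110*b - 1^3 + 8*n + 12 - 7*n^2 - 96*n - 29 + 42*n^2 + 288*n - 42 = b^2*(504*n - 144) + b*(-56*n^2 - 635*n + 186) + 35*n^2 + 200*n - 60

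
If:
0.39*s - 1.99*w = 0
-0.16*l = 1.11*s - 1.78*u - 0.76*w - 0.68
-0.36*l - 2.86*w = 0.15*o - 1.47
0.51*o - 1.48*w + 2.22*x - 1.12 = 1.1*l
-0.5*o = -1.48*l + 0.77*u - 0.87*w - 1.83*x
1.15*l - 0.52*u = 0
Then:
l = 0.30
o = 2.06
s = 1.88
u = 0.66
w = 0.37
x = 0.42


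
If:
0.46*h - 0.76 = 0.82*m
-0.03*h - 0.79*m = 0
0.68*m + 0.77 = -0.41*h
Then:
No Solution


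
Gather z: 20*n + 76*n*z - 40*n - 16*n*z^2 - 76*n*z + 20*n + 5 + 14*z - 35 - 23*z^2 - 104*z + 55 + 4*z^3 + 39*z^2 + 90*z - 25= 4*z^3 + z^2*(16 - 16*n)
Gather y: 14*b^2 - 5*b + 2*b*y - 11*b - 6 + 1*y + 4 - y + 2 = 14*b^2 + 2*b*y - 16*b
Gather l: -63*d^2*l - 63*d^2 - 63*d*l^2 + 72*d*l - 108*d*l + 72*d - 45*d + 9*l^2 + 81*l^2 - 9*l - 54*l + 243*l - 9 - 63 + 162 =-63*d^2 + 27*d + l^2*(90 - 63*d) + l*(-63*d^2 - 36*d + 180) + 90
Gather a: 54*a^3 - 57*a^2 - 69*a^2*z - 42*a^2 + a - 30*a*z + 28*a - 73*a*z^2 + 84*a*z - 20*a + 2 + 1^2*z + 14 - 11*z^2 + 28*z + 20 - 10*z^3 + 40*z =54*a^3 + a^2*(-69*z - 99) + a*(-73*z^2 + 54*z + 9) - 10*z^3 - 11*z^2 + 69*z + 36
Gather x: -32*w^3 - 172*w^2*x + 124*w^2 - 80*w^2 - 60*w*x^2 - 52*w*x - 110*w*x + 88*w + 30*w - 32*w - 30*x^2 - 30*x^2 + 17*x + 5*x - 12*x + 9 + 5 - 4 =-32*w^3 + 44*w^2 + 86*w + x^2*(-60*w - 60) + x*(-172*w^2 - 162*w + 10) + 10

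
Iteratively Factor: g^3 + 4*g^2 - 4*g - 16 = (g + 4)*(g^2 - 4) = (g + 2)*(g + 4)*(g - 2)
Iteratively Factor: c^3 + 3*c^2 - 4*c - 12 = (c + 3)*(c^2 - 4) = (c + 2)*(c + 3)*(c - 2)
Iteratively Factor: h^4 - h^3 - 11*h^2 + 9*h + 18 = (h - 2)*(h^3 + h^2 - 9*h - 9) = (h - 3)*(h - 2)*(h^2 + 4*h + 3) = (h - 3)*(h - 2)*(h + 3)*(h + 1)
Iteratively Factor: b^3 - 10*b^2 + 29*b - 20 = (b - 4)*(b^2 - 6*b + 5) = (b - 5)*(b - 4)*(b - 1)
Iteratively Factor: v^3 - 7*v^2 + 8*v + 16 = (v - 4)*(v^2 - 3*v - 4) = (v - 4)*(v + 1)*(v - 4)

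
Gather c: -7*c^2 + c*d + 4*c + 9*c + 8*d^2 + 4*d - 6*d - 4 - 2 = -7*c^2 + c*(d + 13) + 8*d^2 - 2*d - 6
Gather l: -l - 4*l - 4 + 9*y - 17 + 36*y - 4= -5*l + 45*y - 25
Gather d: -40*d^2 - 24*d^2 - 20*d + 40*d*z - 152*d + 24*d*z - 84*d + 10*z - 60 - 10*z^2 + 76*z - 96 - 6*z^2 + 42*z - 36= -64*d^2 + d*(64*z - 256) - 16*z^2 + 128*z - 192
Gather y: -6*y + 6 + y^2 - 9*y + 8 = y^2 - 15*y + 14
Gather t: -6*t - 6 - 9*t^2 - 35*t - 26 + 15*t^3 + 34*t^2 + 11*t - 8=15*t^3 + 25*t^2 - 30*t - 40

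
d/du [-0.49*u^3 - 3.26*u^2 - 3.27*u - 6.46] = -1.47*u^2 - 6.52*u - 3.27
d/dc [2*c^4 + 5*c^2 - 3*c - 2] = 8*c^3 + 10*c - 3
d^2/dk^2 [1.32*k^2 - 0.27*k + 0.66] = 2.64000000000000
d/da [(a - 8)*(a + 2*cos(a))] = a + (8 - a)*(2*sin(a) - 1) + 2*cos(a)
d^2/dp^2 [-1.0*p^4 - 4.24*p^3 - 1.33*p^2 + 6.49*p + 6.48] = -12.0*p^2 - 25.44*p - 2.66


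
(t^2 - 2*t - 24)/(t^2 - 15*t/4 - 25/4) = 4*(-t^2 + 2*t + 24)/(-4*t^2 + 15*t + 25)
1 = 1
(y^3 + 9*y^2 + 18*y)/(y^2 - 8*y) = (y^2 + 9*y + 18)/(y - 8)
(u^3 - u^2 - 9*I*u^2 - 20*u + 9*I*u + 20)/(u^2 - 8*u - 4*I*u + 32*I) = (u^2 - u*(1 + 5*I) + 5*I)/(u - 8)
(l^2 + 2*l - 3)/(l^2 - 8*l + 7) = (l + 3)/(l - 7)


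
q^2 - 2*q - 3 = (q - 3)*(q + 1)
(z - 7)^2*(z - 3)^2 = z^4 - 20*z^3 + 142*z^2 - 420*z + 441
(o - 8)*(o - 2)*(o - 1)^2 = o^4 - 12*o^3 + 37*o^2 - 42*o + 16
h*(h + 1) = h^2 + h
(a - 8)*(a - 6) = a^2 - 14*a + 48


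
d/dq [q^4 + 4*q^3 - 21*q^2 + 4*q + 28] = 4*q^3 + 12*q^2 - 42*q + 4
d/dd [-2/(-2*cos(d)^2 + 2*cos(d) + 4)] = (2*cos(d) - 1)*sin(d)/(sin(d)^2 + cos(d) + 1)^2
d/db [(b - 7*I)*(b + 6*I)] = 2*b - I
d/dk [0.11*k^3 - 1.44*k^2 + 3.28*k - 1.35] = 0.33*k^2 - 2.88*k + 3.28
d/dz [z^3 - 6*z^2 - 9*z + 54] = 3*z^2 - 12*z - 9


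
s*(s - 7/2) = s^2 - 7*s/2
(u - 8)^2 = u^2 - 16*u + 64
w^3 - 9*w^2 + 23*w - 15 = (w - 5)*(w - 3)*(w - 1)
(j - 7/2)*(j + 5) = j^2 + 3*j/2 - 35/2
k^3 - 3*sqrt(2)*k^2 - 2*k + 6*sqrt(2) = (k - 3*sqrt(2))*(k - sqrt(2))*(k + sqrt(2))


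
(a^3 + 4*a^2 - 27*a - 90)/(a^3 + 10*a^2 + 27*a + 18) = (a - 5)/(a + 1)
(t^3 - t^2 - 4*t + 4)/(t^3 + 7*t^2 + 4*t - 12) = (t - 2)/(t + 6)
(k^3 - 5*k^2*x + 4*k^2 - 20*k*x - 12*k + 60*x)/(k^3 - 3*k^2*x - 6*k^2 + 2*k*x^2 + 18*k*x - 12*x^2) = (k^3 - 5*k^2*x + 4*k^2 - 20*k*x - 12*k + 60*x)/(k^3 - 3*k^2*x - 6*k^2 + 2*k*x^2 + 18*k*x - 12*x^2)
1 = 1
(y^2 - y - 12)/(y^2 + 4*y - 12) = (y^2 - y - 12)/(y^2 + 4*y - 12)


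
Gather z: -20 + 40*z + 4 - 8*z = 32*z - 16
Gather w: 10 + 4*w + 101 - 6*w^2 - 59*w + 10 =-6*w^2 - 55*w + 121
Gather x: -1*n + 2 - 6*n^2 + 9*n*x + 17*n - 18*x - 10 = -6*n^2 + 16*n + x*(9*n - 18) - 8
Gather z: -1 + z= z - 1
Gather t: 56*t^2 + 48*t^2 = 104*t^2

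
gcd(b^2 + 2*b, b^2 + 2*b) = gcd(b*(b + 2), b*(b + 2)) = b^2 + 2*b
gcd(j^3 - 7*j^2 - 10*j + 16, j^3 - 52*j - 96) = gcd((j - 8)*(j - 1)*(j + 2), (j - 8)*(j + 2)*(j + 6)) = j^2 - 6*j - 16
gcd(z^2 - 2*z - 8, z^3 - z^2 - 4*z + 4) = z + 2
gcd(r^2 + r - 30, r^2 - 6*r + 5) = r - 5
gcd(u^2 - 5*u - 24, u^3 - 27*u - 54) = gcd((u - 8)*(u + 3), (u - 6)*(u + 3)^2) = u + 3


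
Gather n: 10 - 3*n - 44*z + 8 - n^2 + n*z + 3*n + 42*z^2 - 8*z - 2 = -n^2 + n*z + 42*z^2 - 52*z + 16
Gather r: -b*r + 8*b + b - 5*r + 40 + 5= 9*b + r*(-b - 5) + 45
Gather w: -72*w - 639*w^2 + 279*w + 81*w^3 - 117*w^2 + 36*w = 81*w^3 - 756*w^2 + 243*w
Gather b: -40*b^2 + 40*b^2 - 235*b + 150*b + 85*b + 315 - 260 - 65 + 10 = 0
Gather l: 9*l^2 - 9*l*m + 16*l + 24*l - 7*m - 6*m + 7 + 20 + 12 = 9*l^2 + l*(40 - 9*m) - 13*m + 39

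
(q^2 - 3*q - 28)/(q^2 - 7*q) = (q + 4)/q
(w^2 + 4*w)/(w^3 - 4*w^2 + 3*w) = (w + 4)/(w^2 - 4*w + 3)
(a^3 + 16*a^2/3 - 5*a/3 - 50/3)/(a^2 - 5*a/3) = a + 7 + 10/a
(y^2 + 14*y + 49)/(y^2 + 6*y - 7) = (y + 7)/(y - 1)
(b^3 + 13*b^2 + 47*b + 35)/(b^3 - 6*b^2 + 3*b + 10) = (b^2 + 12*b + 35)/(b^2 - 7*b + 10)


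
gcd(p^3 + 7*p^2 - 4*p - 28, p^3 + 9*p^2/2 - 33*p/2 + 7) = p^2 + 5*p - 14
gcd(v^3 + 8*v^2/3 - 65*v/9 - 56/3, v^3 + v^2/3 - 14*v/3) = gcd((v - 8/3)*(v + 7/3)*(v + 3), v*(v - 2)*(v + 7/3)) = v + 7/3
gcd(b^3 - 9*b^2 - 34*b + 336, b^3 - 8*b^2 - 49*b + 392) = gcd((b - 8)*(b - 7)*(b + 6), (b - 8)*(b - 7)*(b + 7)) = b^2 - 15*b + 56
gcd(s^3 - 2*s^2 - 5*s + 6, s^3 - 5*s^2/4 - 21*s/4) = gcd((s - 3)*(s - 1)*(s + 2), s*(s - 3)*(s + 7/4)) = s - 3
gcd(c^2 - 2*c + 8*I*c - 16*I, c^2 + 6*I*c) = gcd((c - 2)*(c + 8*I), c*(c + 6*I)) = 1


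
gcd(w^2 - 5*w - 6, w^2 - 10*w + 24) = w - 6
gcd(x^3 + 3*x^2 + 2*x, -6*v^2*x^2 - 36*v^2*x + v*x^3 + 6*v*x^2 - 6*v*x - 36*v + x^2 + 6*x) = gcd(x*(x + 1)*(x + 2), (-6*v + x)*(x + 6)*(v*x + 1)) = 1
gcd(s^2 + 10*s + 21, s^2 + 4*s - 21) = s + 7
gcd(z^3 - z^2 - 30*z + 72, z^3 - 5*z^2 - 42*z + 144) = z^2 + 3*z - 18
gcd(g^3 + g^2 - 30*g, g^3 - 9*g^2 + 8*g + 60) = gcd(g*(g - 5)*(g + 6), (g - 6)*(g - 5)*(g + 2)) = g - 5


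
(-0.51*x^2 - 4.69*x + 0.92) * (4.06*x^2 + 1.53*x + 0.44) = -2.0706*x^4 - 19.8217*x^3 - 3.6649*x^2 - 0.656*x + 0.4048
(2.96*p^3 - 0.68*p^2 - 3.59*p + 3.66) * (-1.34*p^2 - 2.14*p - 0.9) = -3.9664*p^5 - 5.4232*p^4 + 3.6018*p^3 + 3.3902*p^2 - 4.6014*p - 3.294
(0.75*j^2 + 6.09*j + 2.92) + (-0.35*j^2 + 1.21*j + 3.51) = 0.4*j^2 + 7.3*j + 6.43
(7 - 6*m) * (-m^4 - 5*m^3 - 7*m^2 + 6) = 6*m^5 + 23*m^4 + 7*m^3 - 49*m^2 - 36*m + 42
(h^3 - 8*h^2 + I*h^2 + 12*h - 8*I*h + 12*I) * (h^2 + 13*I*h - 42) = h^5 - 8*h^4 + 14*I*h^4 - 43*h^3 - 112*I*h^3 + 440*h^2 + 126*I*h^2 - 660*h + 336*I*h - 504*I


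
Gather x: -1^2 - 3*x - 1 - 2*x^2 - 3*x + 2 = -2*x^2 - 6*x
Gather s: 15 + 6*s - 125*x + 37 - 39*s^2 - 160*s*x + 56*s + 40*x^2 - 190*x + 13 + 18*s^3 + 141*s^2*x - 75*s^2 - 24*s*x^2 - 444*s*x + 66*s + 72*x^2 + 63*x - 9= 18*s^3 + s^2*(141*x - 114) + s*(-24*x^2 - 604*x + 128) + 112*x^2 - 252*x + 56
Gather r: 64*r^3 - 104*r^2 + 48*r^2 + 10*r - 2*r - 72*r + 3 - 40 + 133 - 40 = 64*r^3 - 56*r^2 - 64*r + 56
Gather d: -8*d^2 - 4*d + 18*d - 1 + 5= -8*d^2 + 14*d + 4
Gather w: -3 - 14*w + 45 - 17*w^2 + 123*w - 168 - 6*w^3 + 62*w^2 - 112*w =-6*w^3 + 45*w^2 - 3*w - 126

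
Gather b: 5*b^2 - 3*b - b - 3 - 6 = 5*b^2 - 4*b - 9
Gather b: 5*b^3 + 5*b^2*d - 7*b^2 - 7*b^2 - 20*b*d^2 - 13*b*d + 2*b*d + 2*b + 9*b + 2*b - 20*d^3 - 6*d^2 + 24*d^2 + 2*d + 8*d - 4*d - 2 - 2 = 5*b^3 + b^2*(5*d - 14) + b*(-20*d^2 - 11*d + 13) - 20*d^3 + 18*d^2 + 6*d - 4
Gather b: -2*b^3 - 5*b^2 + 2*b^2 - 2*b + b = -2*b^3 - 3*b^2 - b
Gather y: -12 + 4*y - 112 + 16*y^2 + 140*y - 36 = 16*y^2 + 144*y - 160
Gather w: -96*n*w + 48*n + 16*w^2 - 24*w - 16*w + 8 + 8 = 48*n + 16*w^2 + w*(-96*n - 40) + 16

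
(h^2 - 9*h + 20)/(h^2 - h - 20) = (h - 4)/(h + 4)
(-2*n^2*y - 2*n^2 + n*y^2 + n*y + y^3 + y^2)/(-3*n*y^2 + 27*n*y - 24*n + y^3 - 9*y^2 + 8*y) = (2*n^2*y + 2*n^2 - n*y^2 - n*y - y^3 - y^2)/(3*n*y^2 - 27*n*y + 24*n - y^3 + 9*y^2 - 8*y)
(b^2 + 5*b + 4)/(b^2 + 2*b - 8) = (b + 1)/(b - 2)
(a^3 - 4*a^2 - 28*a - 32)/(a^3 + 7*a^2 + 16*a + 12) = (a - 8)/(a + 3)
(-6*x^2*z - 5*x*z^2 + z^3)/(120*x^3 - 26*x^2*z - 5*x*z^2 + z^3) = z*(-x - z)/(20*x^2 - x*z - z^2)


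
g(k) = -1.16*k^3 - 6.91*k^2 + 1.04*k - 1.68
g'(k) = -3.48*k^2 - 13.82*k + 1.04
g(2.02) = -37.34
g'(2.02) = -41.08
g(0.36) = -2.26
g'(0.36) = -4.39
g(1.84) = -30.39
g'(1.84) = -36.17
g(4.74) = -275.54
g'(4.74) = -142.65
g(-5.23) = -30.18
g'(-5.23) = -21.87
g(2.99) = -91.35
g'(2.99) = -71.39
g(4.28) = -214.76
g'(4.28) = -121.86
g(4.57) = -251.96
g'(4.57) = -134.80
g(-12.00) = 995.28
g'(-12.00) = -334.24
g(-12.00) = 995.28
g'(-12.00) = -334.24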